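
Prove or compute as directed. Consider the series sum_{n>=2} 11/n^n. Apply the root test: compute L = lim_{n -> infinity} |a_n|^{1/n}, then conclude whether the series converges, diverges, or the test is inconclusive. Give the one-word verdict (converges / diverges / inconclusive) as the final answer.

Let a_n denote the general term. Form |a_n|^(1/n) and simplify:
|a_n|^(1/n) = 11^(1/n)/n
Take the limit as n -> infinity: L = 0.
Since L = 0 < 1, the root test implies convergence.

converges


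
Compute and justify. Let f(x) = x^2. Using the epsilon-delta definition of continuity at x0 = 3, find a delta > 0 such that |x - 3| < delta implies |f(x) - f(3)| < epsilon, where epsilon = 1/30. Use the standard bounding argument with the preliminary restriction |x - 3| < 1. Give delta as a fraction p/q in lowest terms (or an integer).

Factor: |x^2 - (3)^2| = |x - 3| * |x + 3|.
Impose |x - 3| < 1 first. Then |x + 3| = |(x - 3) + 2*(3)| <= |x - 3| + 2*|3| < 1 + 6 = 7.
So |x^2 - (3)^2| < delta * 7.
We need delta * 7 <= 1/30, i.e. delta <= 1/30/7 = 1/210.
Since 1/210 < 1, this is tighter than 1; take delta = 1/210.
So delta = 1/210 works.

1/210


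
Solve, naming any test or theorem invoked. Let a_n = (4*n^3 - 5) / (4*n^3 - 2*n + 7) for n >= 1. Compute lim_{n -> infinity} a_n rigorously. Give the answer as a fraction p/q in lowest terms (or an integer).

Divide numerator and denominator by n^3, the highest power:
numerator / n^3 = 4 - 5/n^3
denominator / n^3 = 4 - 2/n^2 + 7/n^3
As n -> infinity, all terms of the form c/n^k (k >= 1) tend to 0.
So numerator / n^3 -> 4 and denominator / n^3 -> 4.
Therefore lim a_n = 1.

1


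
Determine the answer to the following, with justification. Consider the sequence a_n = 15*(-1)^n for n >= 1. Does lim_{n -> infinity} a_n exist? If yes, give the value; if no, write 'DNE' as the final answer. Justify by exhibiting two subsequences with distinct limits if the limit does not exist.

Examine the behaviour of a_n along subsequences.
Even-n subsequence a_{2k} = 15 -> 15. Odd-n subsequence a_{2k+1} = -15 -> -15.
Since these two subsequential limits are 15 and -15, distinct, the full sequence cannot converge (a convergent sequence has all subsequences tending to the same limit). So lim a_n does not exist.

DNE


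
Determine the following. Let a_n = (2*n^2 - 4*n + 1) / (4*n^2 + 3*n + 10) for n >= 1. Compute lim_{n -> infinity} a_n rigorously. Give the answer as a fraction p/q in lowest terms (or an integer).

Divide numerator and denominator by n^2, the highest power:
numerator / n^2 = 2 - 4/n + n^(-2)
denominator / n^2 = 4 + 3/n + 10/n^2
As n -> infinity, all terms of the form c/n^k (k >= 1) tend to 0.
So numerator / n^2 -> 2 and denominator / n^2 -> 4.
Therefore lim a_n = 1/2.

1/2


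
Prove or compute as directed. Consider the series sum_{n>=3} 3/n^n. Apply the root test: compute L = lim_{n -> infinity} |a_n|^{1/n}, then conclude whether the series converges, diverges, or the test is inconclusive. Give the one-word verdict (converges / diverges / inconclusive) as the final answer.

Let a_n denote the general term. Form |a_n|^(1/n) and simplify:
|a_n|^(1/n) = 3^(1/n)/n
Take the limit as n -> infinity: L = 0.
Since L = 0 < 1, the root test implies convergence.

converges


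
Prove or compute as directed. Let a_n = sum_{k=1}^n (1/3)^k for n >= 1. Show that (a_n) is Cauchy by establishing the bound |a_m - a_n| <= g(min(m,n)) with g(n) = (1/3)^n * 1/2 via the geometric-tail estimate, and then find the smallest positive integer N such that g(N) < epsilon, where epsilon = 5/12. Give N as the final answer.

For m > n >= 1: |a_m - a_n| = sum_{k=n+1}^m (1/3)^k < sum_{k=n+1}^infinity (1/3)^k = (1/3)^(n+1) / (1 - 1/3) = (1/3)^n * (1/3) * (3/2) = (1/3)^n * 1/2.
So g(n) = (1/3)^n / 2. Since g(n) -> 0, (a_n) is Cauchy.
Now solve g(N) < 5/12: (1/3)^N / 2 < 5/12 <=> 3^N > 1 / (2 * 5/12) = 6/5.
Check powers of 3: 3^0 = 1 <= 6/5, 3^1 = 3 > 6/5.
So the smallest such N is 1. Check: g(1) = 1/(2 * 3) = 1/6 < 5/12.

1


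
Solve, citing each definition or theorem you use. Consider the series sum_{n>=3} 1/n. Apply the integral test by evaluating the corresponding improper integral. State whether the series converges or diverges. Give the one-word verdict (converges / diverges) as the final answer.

Let f(x) = 1/x. Then f is positive, continuous, and decreasing on [3, infinity), so the integral test applies.
Compute the improper integral int_{3}^infinity f(x) dx:
  antiderivative F(x) = log(x).
  As x -> infinity, log(x) -> infinity.
  So int = infinity - log(3) = infinity. By the integral test, the series diverges.

diverges


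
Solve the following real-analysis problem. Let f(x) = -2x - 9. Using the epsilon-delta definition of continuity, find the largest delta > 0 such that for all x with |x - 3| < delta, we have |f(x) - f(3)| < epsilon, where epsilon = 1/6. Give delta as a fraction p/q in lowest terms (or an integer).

We compute f(3) = -2*(3) - 9 = -15.
|f(x) - f(3)| = |-2x - 9 - (-15)| = |-2(x - 3)| = 2|x - 3|.
We need 2|x - 3| < 1/6, i.e. |x - 3| < 1/6 / 2 = 1/12.
So any delta <= 1/12 works. Conversely, if delta > 1/12, then x = 3 + 1/12 satisfies |x - 3| = 1/12 < delta but |f(x) - f(3)| = 2 * 1/12 = 1/6, which is not < 1/6; so no larger delta works.
Hence the largest such delta is 1/12.

1/12


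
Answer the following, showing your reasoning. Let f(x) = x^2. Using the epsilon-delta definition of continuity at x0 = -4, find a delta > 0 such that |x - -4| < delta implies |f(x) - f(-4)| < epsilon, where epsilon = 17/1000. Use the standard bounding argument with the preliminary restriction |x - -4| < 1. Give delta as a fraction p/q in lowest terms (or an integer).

Factor: |x^2 - (-4)^2| = |x - -4| * |x + -4|.
Impose |x - -4| < 1 first. Then |x + -4| = |(x - -4) + 2*(-4)| <= |x - -4| + 2*|-4| < 1 + 8 = 9.
So |x^2 - (-4)^2| < delta * 9.
We need delta * 9 <= 17/1000, i.e. delta <= 17/1000/9 = 17/9000.
Since 17/9000 < 1, this is tighter than 1; take delta = 17/9000.
So delta = 17/9000 works.

17/9000


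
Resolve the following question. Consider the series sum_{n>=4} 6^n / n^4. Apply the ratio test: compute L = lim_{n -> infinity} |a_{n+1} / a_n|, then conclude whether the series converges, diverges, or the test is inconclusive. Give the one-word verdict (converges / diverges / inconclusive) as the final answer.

Let a_n denote the general term. Form the ratio a_{n+1}/a_n and simplify:
a_{n+1}/a_n = 6*n^4/(n + 1)^4
Take the limit as n -> infinity: L = 6.
Since L = 6 > 1 (or L = infinity), the ratio test implies the series diverges.

diverges


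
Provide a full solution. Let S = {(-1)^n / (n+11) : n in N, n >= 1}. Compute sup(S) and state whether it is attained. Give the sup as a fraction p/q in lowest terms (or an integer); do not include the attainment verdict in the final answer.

Analysis:
- Values: -1/12, 1/13, -1/14, 1/15, -1/16, ...
- Positive terms (even n): 1/(2+11), 1/(4+11), ... decreasing -> max = 1/13 (n=2).
- Negative terms (odd n): -1/(1+11), -1/(3+11), ... increasing -> min = -1/12 (n=1).
- So sup = 1/13 (attained at n=2); inf = -1/12 (attained at n=1).
Conclusion: sup(S) = 1/13, attained in S.

1/13


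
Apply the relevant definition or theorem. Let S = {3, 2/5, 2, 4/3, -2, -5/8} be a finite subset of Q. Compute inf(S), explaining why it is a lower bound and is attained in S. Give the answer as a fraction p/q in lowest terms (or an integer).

S is finite, so inf(S) = min(S).
Sorted increasing:
-2, -5/8, 2/5, 4/3, 2, 3
The extremum is -2.
For every x in S, x >= -2. And -2 is in S, so it is attained.
Therefore inf(S) = -2.

-2


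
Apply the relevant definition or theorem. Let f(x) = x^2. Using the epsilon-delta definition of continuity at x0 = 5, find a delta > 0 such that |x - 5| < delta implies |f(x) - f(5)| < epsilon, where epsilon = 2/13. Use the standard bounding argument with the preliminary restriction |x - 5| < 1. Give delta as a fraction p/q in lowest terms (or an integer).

Factor: |x^2 - (5)^2| = |x - 5| * |x + 5|.
Impose |x - 5| < 1 first. Then |x + 5| = |(x - 5) + 2*(5)| <= |x - 5| + 2*|5| < 1 + 10 = 11.
So |x^2 - (5)^2| < delta * 11.
We need delta * 11 <= 2/13, i.e. delta <= 2/13/11 = 2/143.
Since 2/143 < 1, this is tighter than 1; take delta = 2/143.
So delta = 2/143 works.

2/143


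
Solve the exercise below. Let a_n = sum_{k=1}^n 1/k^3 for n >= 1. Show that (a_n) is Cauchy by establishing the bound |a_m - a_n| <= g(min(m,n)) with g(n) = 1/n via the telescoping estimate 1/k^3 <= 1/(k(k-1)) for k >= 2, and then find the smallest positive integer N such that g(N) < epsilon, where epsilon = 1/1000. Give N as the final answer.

For m > n >= 1: |a_m - a_n| = sum_{k=n+1}^m 1/k^3.
Use 1/k^3 <= 1/(k(k-1)) = 1/(k-1) - 1/k for k >= 2 (which holds since k^3 >= k^2 >= k(k-1) for k >= 2):
sum_{k=n+1}^m 1/k^3 <= sum_{k=n+1}^m (1/(k-1) - 1/k) = 1/n - 1/m <= 1/n.
By symmetry the same bound holds with n,m swapped, so |a_m - a_n| <= 1/min(m,n) = g(min(m,n)). Since g(n) -> 0, (a_n) is Cauchy.
Now solve g(N) < 1/1000: 1/N < 1/1000 <=> N > 1/(1/1000) = 1000.
The smallest integer strictly greater than 1000 is N = 1001.
Check: g(1001) = 1/1001 < 1/1000; g(1000) = 1/1000 >= 1/1000. So N = 1001.

1001


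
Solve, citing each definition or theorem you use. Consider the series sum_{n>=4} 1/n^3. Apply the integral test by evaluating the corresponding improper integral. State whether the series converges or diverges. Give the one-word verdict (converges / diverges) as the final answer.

Let f(x) = x^(-3). Then f is positive, continuous, and decreasing on [4, infinity), so the integral test applies.
Compute the improper integral int_{4}^infinity f(x) dx:
  antiderivative F(x) = -1/(2*x^2).
  As x -> infinity, F(x) -> 0 (since p = 3 > 1).
  So int = F(infinity) - F(4) = 0 - (-1/32) = 1/32.
  Finite, so by the integral test, the series converges.

converges


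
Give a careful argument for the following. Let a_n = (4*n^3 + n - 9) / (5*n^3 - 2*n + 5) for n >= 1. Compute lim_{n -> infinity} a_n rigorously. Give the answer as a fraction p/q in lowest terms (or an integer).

Divide numerator and denominator by n^3, the highest power:
numerator / n^3 = 4 + n^(-2) - 9/n^3
denominator / n^3 = 5 - 2/n^2 + 5/n^3
As n -> infinity, all terms of the form c/n^k (k >= 1) tend to 0.
So numerator / n^3 -> 4 and denominator / n^3 -> 5.
Therefore lim a_n = 4/5.

4/5


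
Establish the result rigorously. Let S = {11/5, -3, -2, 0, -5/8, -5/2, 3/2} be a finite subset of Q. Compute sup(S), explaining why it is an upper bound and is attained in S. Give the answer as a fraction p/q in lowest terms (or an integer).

S is finite, so sup(S) = max(S).
Sorted decreasing:
11/5, 3/2, 0, -5/8, -2, -5/2, -3
The extremum is 11/5.
For every x in S, x <= 11/5. And 11/5 is in S, so it is attained.
Therefore sup(S) = 11/5.

11/5


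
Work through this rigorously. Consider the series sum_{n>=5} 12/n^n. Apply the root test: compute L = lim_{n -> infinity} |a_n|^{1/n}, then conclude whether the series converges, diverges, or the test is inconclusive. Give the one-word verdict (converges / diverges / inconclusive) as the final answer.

Let a_n denote the general term. Form |a_n|^(1/n) and simplify:
|a_n|^(1/n) = 12^(1/n)/n
Take the limit as n -> infinity: L = 0.
Since L = 0 < 1, the root test implies convergence.

converges


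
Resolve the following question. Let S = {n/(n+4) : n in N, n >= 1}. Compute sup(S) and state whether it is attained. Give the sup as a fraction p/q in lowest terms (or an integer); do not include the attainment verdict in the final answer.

Analysis:
- Values: 1/5, 1/3, 3/7, 1/2, ... strictly increasing.
- Minimum is 1/5 (n=1); inf = 1/5 (attained).
- n/(n+4) = 1 - 4/(n+4) -> 1 from below as n -> infinity, and never equals 1.
- So sup = 1 (not attained).
Conclusion: sup(S) = 1, not attained in S.

1


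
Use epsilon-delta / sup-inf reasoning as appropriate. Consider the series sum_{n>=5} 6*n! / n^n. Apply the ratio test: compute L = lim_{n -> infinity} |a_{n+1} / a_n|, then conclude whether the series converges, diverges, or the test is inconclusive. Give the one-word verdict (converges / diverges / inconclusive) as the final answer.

Let a_n denote the general term. Form the ratio a_{n+1}/a_n and simplify:
a_{n+1}/a_n = (n/(n + 1))^n
Take the limit as n -> infinity: L = exp(-1).
Since L = exp(-1) < 1, the ratio test implies the series converges.

converges


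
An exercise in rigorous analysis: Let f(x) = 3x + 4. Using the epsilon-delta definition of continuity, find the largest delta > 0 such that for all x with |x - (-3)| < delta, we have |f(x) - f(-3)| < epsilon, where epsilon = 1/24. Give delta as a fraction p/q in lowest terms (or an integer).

We compute f(-3) = 3*(-3) + 4 = -5.
|f(x) - f(-3)| = |3x + 4 - (-5)| = |3(x - (-3))| = 3|x - (-3)|.
We need 3|x - (-3)| < 1/24, i.e. |x - (-3)| < 1/24 / 3 = 1/72.
So any delta <= 1/72 works. Conversely, if delta > 1/72, then x = -3 + 1/72 satisfies |x - (-3)| = 1/72 < delta but |f(x) - f(-3)| = 3 * 1/72 = 1/24, which is not < 1/24; so no larger delta works.
Hence the largest such delta is 1/72.

1/72


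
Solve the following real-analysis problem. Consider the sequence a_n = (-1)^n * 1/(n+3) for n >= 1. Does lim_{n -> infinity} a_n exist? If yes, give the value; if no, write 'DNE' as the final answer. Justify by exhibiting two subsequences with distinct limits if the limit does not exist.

Examine the behaviour of a_n along subsequences.
Even-n subsequence a_{2k} = 1/(2k+3) -> 0. Odd-n subsequence a_{2k+1} = -1/(2k+4) -> 0. Both tend to 0, which suggests the limit is 0; verify directly.
|a_n - 0| = 1/(n+3) < 1/n for every n >= 1.
Given epsilon > 0, choose a positive integer N > 1/epsilon. Then for all n >= N, |a_n| < 1/n <= 1/N < epsilon.
So by the definition of the limit, lim a_n exists and equals 0.

0


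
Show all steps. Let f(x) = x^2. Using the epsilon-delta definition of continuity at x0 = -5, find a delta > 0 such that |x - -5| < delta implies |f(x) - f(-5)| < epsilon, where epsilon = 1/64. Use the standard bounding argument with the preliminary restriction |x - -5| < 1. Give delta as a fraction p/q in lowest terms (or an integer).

Factor: |x^2 - (-5)^2| = |x - -5| * |x + -5|.
Impose |x - -5| < 1 first. Then |x + -5| = |(x - -5) + 2*(-5)| <= |x - -5| + 2*|-5| < 1 + 10 = 11.
So |x^2 - (-5)^2| < delta * 11.
We need delta * 11 <= 1/64, i.e. delta <= 1/64/11 = 1/704.
Since 1/704 < 1, this is tighter than 1; take delta = 1/704.
So delta = 1/704 works.

1/704


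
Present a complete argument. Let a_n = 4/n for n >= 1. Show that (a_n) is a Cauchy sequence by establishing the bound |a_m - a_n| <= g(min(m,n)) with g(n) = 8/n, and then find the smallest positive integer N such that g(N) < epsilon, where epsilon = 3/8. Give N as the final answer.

For any m, n >= 1, by the triangle inequality:
|a_m - a_n| = |4/m - 4/n| <= 4*1/m + 4*1/n <= 8/min(m,n).
So g(n) = 8/n bounds the Cauchy difference. Since g(n) -> 0, (a_n) is Cauchy.
Now solve g(N) < 3/8: 8/N < 3/8 <=> N > 8 / (3/8) = 64/3.
The smallest integer strictly greater than 64/3 is N = 22.
Check: g(22) = 8/22 = 4/11 < 3/8; g(21) = 8/21 >= 3/8. So N = 22.

22


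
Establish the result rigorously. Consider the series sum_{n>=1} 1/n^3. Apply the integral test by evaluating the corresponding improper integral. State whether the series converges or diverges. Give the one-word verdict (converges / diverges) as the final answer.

Let f(x) = x^(-3). Then f is positive, continuous, and decreasing on [1, infinity), so the integral test applies.
Compute the improper integral int_{1}^infinity f(x) dx:
  antiderivative F(x) = -1/(2*x^2).
  As x -> infinity, F(x) -> 0 (since p = 3 > 1).
  So int = F(infinity) - F(1) = 0 - (-1/2) = 1/2.
  Finite, so by the integral test, the series converges.

converges


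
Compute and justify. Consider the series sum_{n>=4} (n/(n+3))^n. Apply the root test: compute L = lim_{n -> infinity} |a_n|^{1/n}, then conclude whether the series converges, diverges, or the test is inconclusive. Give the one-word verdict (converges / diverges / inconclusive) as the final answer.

Let a_n denote the general term. Form |a_n|^(1/n) and simplify:
|a_n|^(1/n) = n/(n + 3)
Take the limit as n -> infinity: L = 1.
Since L = 1, the root test is inconclusive. (In fact a_n = (n/(n+3))^n -> e^(-3) != 0, so the nth-term test shows divergence; but the root test itself gives no conclusion.)

inconclusive


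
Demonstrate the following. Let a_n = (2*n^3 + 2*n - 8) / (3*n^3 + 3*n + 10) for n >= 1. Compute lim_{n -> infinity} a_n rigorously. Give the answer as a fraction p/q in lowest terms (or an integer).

Divide numerator and denominator by n^3, the highest power:
numerator / n^3 = 2 + 2/n^2 - 8/n^3
denominator / n^3 = 3 + 3/n^2 + 10/n^3
As n -> infinity, all terms of the form c/n^k (k >= 1) tend to 0.
So numerator / n^3 -> 2 and denominator / n^3 -> 3.
Therefore lim a_n = 2/3.

2/3


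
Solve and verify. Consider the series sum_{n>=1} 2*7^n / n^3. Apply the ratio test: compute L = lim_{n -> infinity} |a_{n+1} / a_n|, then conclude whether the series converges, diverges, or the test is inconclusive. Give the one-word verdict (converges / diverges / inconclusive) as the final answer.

Let a_n denote the general term. Form the ratio a_{n+1}/a_n and simplify:
a_{n+1}/a_n = 7*n^3/(n + 1)^3
Take the limit as n -> infinity: L = 7.
Since L = 7 > 1 (or L = infinity), the ratio test implies the series diverges.

diverges


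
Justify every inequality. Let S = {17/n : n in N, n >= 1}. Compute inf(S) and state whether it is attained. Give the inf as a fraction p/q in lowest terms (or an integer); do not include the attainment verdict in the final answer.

Analysis:
- Values: 17, 17/2, 17/3, 17/4, ... strictly decreasing.
- The maximum is 17 (n=1); sup = 17 (attained).
- The set is bounded below by 0; 17/n -> 0 so 0 is the greatest lower bound.
- 0 is not in the set, so inf = 0 is not attained.
Conclusion: inf(S) = 0, not attained in S.

0


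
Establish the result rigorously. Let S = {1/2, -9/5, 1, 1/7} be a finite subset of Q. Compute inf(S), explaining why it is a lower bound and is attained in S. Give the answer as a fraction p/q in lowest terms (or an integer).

S is finite, so inf(S) = min(S).
Sorted increasing:
-9/5, 1/7, 1/2, 1
The extremum is -9/5.
For every x in S, x >= -9/5. And -9/5 is in S, so it is attained.
Therefore inf(S) = -9/5.

-9/5


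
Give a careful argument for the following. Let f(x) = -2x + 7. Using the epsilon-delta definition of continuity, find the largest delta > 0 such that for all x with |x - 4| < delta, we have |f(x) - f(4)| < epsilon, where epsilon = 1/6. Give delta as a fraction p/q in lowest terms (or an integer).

We compute f(4) = -2*(4) + 7 = -1.
|f(x) - f(4)| = |-2x + 7 - (-1)| = |-2(x - 4)| = 2|x - 4|.
We need 2|x - 4| < 1/6, i.e. |x - 4| < 1/6 / 2 = 1/12.
So any delta <= 1/12 works. Conversely, if delta > 1/12, then x = 4 + 1/12 satisfies |x - 4| = 1/12 < delta but |f(x) - f(4)| = 2 * 1/12 = 1/6, which is not < 1/6; so no larger delta works.
Hence the largest such delta is 1/12.

1/12


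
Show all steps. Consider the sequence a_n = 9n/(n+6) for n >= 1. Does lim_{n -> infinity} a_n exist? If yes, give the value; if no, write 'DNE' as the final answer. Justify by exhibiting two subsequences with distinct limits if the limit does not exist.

Examine the behaviour of a_n along subsequences.
Even-n subsequence a_{2k} = 9(2k)/(2k+6) -> 9. Odd-n subsequence a_{2k+1} = 9(2k+1)/(2k+7) -> 9. Both tend to 9, which suggests the limit is 9; verify directly.
|a_n - 9| = |9n - 9(n+6)| / (n+6) = 54/(n+6) < 54/n for every n >= 1.
Given epsilon > 0, choose a positive integer N > 54/epsilon. Then for all n >= N, |a_n - 9| < 54/n <= 54/N < epsilon.
So by the definition of the limit, lim a_n exists and equals 9.

9


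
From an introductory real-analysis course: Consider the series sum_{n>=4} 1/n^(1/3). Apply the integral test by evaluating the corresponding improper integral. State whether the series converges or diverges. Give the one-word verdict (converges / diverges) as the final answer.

Let f(x) = x^(-1/3). Then f is positive, continuous, and decreasing on [4, infinity), so the integral test applies.
Compute the improper integral int_{4}^infinity f(x) dx:
  antiderivative F(x) = 3*x^(2/3)/2.
  As x -> infinity, F(x) -> infinity (since p = 1/3 < 1).
  So the integral diverges. By the integral test, the series diverges.

diverges


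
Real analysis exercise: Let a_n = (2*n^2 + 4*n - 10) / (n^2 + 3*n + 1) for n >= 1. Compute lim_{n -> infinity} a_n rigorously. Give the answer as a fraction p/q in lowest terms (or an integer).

Divide numerator and denominator by n^2, the highest power:
numerator / n^2 = 2 + 4/n - 10/n^2
denominator / n^2 = 1 + 3/n + n^(-2)
As n -> infinity, all terms of the form c/n^k (k >= 1) tend to 0.
So numerator / n^2 -> 2 and denominator / n^2 -> 1.
Therefore lim a_n = 2.

2


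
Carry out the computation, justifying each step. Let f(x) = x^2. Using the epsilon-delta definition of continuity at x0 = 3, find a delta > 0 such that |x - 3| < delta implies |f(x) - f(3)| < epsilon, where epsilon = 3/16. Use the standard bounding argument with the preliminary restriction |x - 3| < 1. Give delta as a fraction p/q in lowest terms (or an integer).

Factor: |x^2 - (3)^2| = |x - 3| * |x + 3|.
Impose |x - 3| < 1 first. Then |x + 3| = |(x - 3) + 2*(3)| <= |x - 3| + 2*|3| < 1 + 6 = 7.
So |x^2 - (3)^2| < delta * 7.
We need delta * 7 <= 3/16, i.e. delta <= 3/16/7 = 3/112.
Since 3/112 < 1, this is tighter than 1; take delta = 3/112.
So delta = 3/112 works.

3/112


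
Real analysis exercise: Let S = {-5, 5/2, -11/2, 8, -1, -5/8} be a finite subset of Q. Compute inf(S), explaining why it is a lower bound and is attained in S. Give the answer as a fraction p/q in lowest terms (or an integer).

S is finite, so inf(S) = min(S).
Sorted increasing:
-11/2, -5, -1, -5/8, 5/2, 8
The extremum is -11/2.
For every x in S, x >= -11/2. And -11/2 is in S, so it is attained.
Therefore inf(S) = -11/2.

-11/2


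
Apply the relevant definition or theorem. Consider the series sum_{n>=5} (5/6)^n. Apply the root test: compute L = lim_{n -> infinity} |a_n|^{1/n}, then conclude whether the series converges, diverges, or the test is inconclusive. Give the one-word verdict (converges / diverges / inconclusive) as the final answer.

Let a_n denote the general term. Form |a_n|^(1/n) and simplify:
|a_n|^(1/n) = 5/6
Take the limit as n -> infinity: L = 5/6.
Since L = 5/6 < 1, the root test implies convergence.

converges


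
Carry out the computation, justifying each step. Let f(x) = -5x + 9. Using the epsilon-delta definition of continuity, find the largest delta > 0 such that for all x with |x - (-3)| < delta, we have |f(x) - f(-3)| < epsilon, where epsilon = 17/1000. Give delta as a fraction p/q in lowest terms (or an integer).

We compute f(-3) = -5*(-3) + 9 = 24.
|f(x) - f(-3)| = |-5x + 9 - (24)| = |-5(x - (-3))| = 5|x - (-3)|.
We need 5|x - (-3)| < 17/1000, i.e. |x - (-3)| < 17/1000 / 5 = 17/5000.
So any delta <= 17/5000 works. Conversely, if delta > 17/5000, then x = -3 + 17/5000 satisfies |x - (-3)| = 17/5000 < delta but |f(x) - f(-3)| = 5 * 17/5000 = 17/1000, which is not < 17/1000; so no larger delta works.
Hence the largest such delta is 17/5000.

17/5000


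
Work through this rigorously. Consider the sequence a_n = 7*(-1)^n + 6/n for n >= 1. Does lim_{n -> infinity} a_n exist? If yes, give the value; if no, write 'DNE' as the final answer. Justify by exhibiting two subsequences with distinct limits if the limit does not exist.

Examine the behaviour of a_n along subsequences.
a_{2k} = 7 + 6/(2k) -> 7. a_{2k+1} = -7 + 6/(2k+1) -> -7.
Since these two subsequential limits are 7 and -7, distinct, the full sequence cannot converge (a convergent sequence has all subsequences tending to the same limit). So lim a_n does not exist.

DNE


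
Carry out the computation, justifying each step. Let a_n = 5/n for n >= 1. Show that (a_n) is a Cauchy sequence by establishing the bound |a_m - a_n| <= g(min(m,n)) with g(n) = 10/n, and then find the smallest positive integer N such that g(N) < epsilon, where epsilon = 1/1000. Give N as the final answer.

For any m, n >= 1, by the triangle inequality:
|a_m - a_n| = |5/m - 5/n| <= 5*1/m + 5*1/n <= 10/min(m,n).
So g(n) = 10/n bounds the Cauchy difference. Since g(n) -> 0, (a_n) is Cauchy.
Now solve g(N) < 1/1000: 10/N < 1/1000 <=> N > 10 / (1/1000) = 10000.
The smallest integer strictly greater than 10000 is N = 10001.
Check: g(10001) = 10/10001 = 10/10001 < 1/1000; g(10000) = 1/1000 >= 1/1000. So N = 10001.

10001


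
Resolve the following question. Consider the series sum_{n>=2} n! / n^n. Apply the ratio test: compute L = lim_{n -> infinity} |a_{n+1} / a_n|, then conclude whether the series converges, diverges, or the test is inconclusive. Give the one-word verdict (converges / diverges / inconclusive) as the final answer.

Let a_n denote the general term. Form the ratio a_{n+1}/a_n and simplify:
a_{n+1}/a_n = (n/(n + 1))^n
Take the limit as n -> infinity: L = exp(-1).
Since L = exp(-1) < 1, the ratio test implies the series converges.

converges


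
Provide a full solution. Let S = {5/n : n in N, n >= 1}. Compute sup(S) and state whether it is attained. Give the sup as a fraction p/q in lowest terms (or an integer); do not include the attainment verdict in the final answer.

Analysis:
- Values: 5, 5/2, 5/3, 5/4, ... strictly decreasing.
- The maximum is 5 (n=1); sup = 5 (attained).
- The set is bounded below by 0; 5/n -> 0 so 0 is the greatest lower bound.
- 0 is not in the set, so inf = 0 is not attained.
Conclusion: sup(S) = 5, attained in S.

5


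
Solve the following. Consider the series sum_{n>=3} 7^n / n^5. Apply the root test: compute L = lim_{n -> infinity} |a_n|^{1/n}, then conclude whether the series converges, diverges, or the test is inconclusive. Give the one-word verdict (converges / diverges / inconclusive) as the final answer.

Let a_n denote the general term. Form |a_n|^(1/n) and simplify:
|a_n|^(1/n) = 7/n^(5/n)
Take the limit as n -> infinity: L = 7.
Since L = 7 > 1, the root test implies divergence.

diverges


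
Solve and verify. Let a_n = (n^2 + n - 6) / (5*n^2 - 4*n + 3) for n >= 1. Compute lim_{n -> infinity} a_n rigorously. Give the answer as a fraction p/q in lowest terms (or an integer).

Divide numerator and denominator by n^2, the highest power:
numerator / n^2 = 1 + 1/n - 6/n^2
denominator / n^2 = 5 - 4/n + 3/n^2
As n -> infinity, all terms of the form c/n^k (k >= 1) tend to 0.
So numerator / n^2 -> 1 and denominator / n^2 -> 5.
Therefore lim a_n = 1/5.

1/5


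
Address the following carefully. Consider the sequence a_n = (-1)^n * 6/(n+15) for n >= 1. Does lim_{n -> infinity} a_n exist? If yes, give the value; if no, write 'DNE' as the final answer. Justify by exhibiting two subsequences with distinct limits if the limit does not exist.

Examine the behaviour of a_n along subsequences.
Even-n subsequence a_{2k} = 6/(2k+15) -> 0. Odd-n subsequence a_{2k+1} = -6/(2k+16) -> 0. Both tend to 0, which suggests the limit is 0; verify directly.
|a_n - 0| = 6/(n+15) < 6/n for every n >= 1.
Given epsilon > 0, choose a positive integer N > 6/epsilon. Then for all n >= N, |a_n| < 6/n <= 6/N < epsilon.
So by the definition of the limit, lim a_n exists and equals 0.

0


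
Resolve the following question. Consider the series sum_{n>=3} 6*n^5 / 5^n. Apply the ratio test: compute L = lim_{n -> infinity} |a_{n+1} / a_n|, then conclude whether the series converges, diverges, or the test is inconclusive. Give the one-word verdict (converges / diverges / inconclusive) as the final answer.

Let a_n denote the general term. Form the ratio a_{n+1}/a_n and simplify:
a_{n+1}/a_n = (n + 1)^5/(5*n^5)
Take the limit as n -> infinity: L = 1/5.
Since L = 1/5 < 1, the ratio test implies the series converges.

converges


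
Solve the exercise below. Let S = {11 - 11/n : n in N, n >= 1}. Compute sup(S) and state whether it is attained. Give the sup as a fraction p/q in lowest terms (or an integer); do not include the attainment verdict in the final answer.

Analysis:
- Values: 0, 11/2, 22/3, 33/4, ... strictly increasing.
- Minimum is 0 (n=1); inf = 0 (attained).
- 11 - 11/n -> 11 from below; sup = 11, not attained.
Conclusion: sup(S) = 11, not attained in S.

11


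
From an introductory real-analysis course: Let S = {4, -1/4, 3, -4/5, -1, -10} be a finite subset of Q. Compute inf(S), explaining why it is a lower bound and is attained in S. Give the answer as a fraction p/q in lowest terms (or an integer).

S is finite, so inf(S) = min(S).
Sorted increasing:
-10, -1, -4/5, -1/4, 3, 4
The extremum is -10.
For every x in S, x >= -10. And -10 is in S, so it is attained.
Therefore inf(S) = -10.

-10


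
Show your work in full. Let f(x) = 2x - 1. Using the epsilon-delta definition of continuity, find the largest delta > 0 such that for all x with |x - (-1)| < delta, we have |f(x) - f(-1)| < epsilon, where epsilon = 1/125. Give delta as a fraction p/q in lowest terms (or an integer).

We compute f(-1) = 2*(-1) - 1 = -3.
|f(x) - f(-1)| = |2x - 1 - (-3)| = |2(x - (-1))| = 2|x - (-1)|.
We need 2|x - (-1)| < 1/125, i.e. |x - (-1)| < 1/125 / 2 = 1/250.
So any delta <= 1/250 works. Conversely, if delta > 1/250, then x = -1 + 1/250 satisfies |x - (-1)| = 1/250 < delta but |f(x) - f(-1)| = 2 * 1/250 = 1/125, which is not < 1/125; so no larger delta works.
Hence the largest such delta is 1/250.

1/250


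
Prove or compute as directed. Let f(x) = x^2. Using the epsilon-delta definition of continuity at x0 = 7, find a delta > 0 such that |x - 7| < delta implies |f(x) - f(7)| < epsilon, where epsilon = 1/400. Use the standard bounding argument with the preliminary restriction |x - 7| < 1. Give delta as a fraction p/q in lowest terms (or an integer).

Factor: |x^2 - (7)^2| = |x - 7| * |x + 7|.
Impose |x - 7| < 1 first. Then |x + 7| = |(x - 7) + 2*(7)| <= |x - 7| + 2*|7| < 1 + 14 = 15.
So |x^2 - (7)^2| < delta * 15.
We need delta * 15 <= 1/400, i.e. delta <= 1/400/15 = 1/6000.
Since 1/6000 < 1, this is tighter than 1; take delta = 1/6000.
So delta = 1/6000 works.

1/6000


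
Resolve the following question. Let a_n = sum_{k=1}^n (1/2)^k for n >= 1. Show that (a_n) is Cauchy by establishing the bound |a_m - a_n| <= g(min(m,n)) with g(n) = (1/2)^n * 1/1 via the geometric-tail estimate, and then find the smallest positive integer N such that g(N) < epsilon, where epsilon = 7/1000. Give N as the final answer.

For m > n >= 1: |a_m - a_n| = sum_{k=n+1}^m (1/2)^k < sum_{k=n+1}^infinity (1/2)^k = (1/2)^(n+1) / (1 - 1/2) = (1/2)^n * (1/2) * (2/1) = (1/2)^n * 1/1.
So g(n) = (1/2)^n / 1. Since g(n) -> 0, (a_n) is Cauchy.
Now solve g(N) < 7/1000: (1/2)^N / 1 < 7/1000 <=> 2^N > 1 / (1 * 7/1000) = 1000/7.
Check powers of 2: 2^7 = 128 <= 1000/7, 2^8 = 256 > 1000/7.
So the smallest such N is 8. Check: g(8) = 1/(1 * 256) = 1/256 < 7/1000.

8


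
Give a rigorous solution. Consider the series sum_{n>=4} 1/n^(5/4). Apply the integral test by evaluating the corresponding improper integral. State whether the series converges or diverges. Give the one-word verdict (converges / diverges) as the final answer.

Let f(x) = x^(-5/4). Then f is positive, continuous, and decreasing on [4, infinity), so the integral test applies.
Compute the improper integral int_{4}^infinity f(x) dx:
  antiderivative F(x) = -4/x^(1/4).
  As x -> infinity, F(x) -> 0 (since p = 5/4 > 1).
  So int = F(infinity) - F(4) = 0 - (-2*sqrt(2)) = 2*sqrt(2).
  Finite, so by the integral test, the series converges.

converges


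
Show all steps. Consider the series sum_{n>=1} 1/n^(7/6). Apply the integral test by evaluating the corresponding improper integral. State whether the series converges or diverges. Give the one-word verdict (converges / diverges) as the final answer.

Let f(x) = x^(-7/6). Then f is positive, continuous, and decreasing on [1, infinity), so the integral test applies.
Compute the improper integral int_{1}^infinity f(x) dx:
  antiderivative F(x) = -6/x^(1/6).
  As x -> infinity, F(x) -> 0 (since p = 7/6 > 1).
  So int = F(infinity) - F(1) = 0 - (-6) = 6.
  Finite, so by the integral test, the series converges.

converges


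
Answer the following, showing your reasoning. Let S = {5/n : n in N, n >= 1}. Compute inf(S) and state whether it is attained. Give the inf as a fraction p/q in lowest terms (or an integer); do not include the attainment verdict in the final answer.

Analysis:
- Values: 5, 5/2, 5/3, 5/4, ... strictly decreasing.
- The maximum is 5 (n=1); sup = 5 (attained).
- The set is bounded below by 0; 5/n -> 0 so 0 is the greatest lower bound.
- 0 is not in the set, so inf = 0 is not attained.
Conclusion: inf(S) = 0, not attained in S.

0


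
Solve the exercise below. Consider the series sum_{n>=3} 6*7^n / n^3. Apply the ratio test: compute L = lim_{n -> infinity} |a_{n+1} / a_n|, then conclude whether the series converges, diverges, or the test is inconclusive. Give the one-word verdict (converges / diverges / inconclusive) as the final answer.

Let a_n denote the general term. Form the ratio a_{n+1}/a_n and simplify:
a_{n+1}/a_n = 7*n^3/(n + 1)^3
Take the limit as n -> infinity: L = 7.
Since L = 7 > 1 (or L = infinity), the ratio test implies the series diverges.

diverges


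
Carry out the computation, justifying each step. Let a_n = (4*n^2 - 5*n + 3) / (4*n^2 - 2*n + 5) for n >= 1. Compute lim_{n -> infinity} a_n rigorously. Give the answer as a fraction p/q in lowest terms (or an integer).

Divide numerator and denominator by n^2, the highest power:
numerator / n^2 = 4 - 5/n + 3/n^2
denominator / n^2 = 4 - 2/n + 5/n^2
As n -> infinity, all terms of the form c/n^k (k >= 1) tend to 0.
So numerator / n^2 -> 4 and denominator / n^2 -> 4.
Therefore lim a_n = 1.

1


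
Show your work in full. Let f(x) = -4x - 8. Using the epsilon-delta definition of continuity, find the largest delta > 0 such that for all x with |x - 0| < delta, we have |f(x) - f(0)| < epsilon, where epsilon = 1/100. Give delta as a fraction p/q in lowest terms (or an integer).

We compute f(0) = -4*(0) - 8 = -8.
|f(x) - f(0)| = |-4x - 8 - (-8)| = |-4(x - 0)| = 4|x - 0|.
We need 4|x - 0| < 1/100, i.e. |x - 0| < 1/100 / 4 = 1/400.
So any delta <= 1/400 works. Conversely, if delta > 1/400, then x = 0 + 1/400 satisfies |x - 0| = 1/400 < delta but |f(x) - f(0)| = 4 * 1/400 = 1/100, which is not < 1/100; so no larger delta works.
Hence the largest such delta is 1/400.

1/400


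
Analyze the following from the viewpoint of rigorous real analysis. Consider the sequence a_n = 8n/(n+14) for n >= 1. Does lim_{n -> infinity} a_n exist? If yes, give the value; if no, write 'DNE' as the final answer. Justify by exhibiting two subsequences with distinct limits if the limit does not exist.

Examine the behaviour of a_n along subsequences.
Even-n subsequence a_{2k} = 8(2k)/(2k+14) -> 8. Odd-n subsequence a_{2k+1} = 8(2k+1)/(2k+15) -> 8. Both tend to 8, which suggests the limit is 8; verify directly.
|a_n - 8| = |8n - 8(n+14)| / (n+14) = 112/(n+14) < 112/n for every n >= 1.
Given epsilon > 0, choose a positive integer N > 112/epsilon. Then for all n >= N, |a_n - 8| < 112/n <= 112/N < epsilon.
So by the definition of the limit, lim a_n exists and equals 8.

8


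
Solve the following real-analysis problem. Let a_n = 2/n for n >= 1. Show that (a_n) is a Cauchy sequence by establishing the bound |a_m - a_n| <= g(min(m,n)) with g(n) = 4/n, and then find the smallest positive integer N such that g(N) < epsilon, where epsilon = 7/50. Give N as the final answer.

For any m, n >= 1, by the triangle inequality:
|a_m - a_n| = |2/m - 2/n| <= 2*1/m + 2*1/n <= 4/min(m,n).
So g(n) = 4/n bounds the Cauchy difference. Since g(n) -> 0, (a_n) is Cauchy.
Now solve g(N) < 7/50: 4/N < 7/50 <=> N > 4 / (7/50) = 200/7.
The smallest integer strictly greater than 200/7 is N = 29.
Check: g(29) = 4/29 = 4/29 < 7/50; g(28) = 1/7 >= 7/50. So N = 29.

29


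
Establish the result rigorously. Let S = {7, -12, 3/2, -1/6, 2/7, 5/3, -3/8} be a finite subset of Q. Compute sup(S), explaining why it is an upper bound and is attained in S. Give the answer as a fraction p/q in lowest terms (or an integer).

S is finite, so sup(S) = max(S).
Sorted decreasing:
7, 5/3, 3/2, 2/7, -1/6, -3/8, -12
The extremum is 7.
For every x in S, x <= 7. And 7 is in S, so it is attained.
Therefore sup(S) = 7.

7


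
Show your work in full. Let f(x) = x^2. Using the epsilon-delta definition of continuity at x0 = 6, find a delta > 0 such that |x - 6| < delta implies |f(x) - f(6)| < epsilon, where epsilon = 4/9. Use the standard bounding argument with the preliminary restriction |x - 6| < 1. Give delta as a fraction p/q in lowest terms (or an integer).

Factor: |x^2 - (6)^2| = |x - 6| * |x + 6|.
Impose |x - 6| < 1 first. Then |x + 6| = |(x - 6) + 2*(6)| <= |x - 6| + 2*|6| < 1 + 12 = 13.
So |x^2 - (6)^2| < delta * 13.
We need delta * 13 <= 4/9, i.e. delta <= 4/9/13 = 4/117.
Since 4/117 < 1, this is tighter than 1; take delta = 4/117.
So delta = 4/117 works.

4/117


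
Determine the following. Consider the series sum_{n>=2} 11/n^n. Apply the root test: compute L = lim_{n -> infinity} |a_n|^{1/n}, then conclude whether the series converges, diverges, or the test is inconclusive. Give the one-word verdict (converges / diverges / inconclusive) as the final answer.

Let a_n denote the general term. Form |a_n|^(1/n) and simplify:
|a_n|^(1/n) = 11^(1/n)/n
Take the limit as n -> infinity: L = 0.
Since L = 0 < 1, the root test implies convergence.

converges


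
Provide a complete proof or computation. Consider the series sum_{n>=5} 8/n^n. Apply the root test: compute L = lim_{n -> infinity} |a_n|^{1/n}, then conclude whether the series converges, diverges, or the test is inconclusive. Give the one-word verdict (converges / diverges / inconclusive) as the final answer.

Let a_n denote the general term. Form |a_n|^(1/n) and simplify:
|a_n|^(1/n) = 2^(3/n)/n
Take the limit as n -> infinity: L = 0.
Since L = 0 < 1, the root test implies convergence.

converges


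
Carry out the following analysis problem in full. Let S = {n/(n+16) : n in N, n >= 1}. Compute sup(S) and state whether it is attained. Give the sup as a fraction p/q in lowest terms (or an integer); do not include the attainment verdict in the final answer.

Analysis:
- Values: 1/17, 1/9, 3/19, 1/5, ... strictly increasing.
- Minimum is 1/17 (n=1); inf = 1/17 (attained).
- n/(n+16) = 1 - 16/(n+16) -> 1 from below as n -> infinity, and never equals 1.
- So sup = 1 (not attained).
Conclusion: sup(S) = 1, not attained in S.

1


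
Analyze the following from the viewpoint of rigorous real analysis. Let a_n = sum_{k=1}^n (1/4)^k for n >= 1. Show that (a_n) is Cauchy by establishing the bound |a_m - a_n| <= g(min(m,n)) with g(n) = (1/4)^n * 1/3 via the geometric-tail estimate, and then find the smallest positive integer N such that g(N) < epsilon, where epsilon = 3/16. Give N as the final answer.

For m > n >= 1: |a_m - a_n| = sum_{k=n+1}^m (1/4)^k < sum_{k=n+1}^infinity (1/4)^k = (1/4)^(n+1) / (1 - 1/4) = (1/4)^n * (1/4) * (4/3) = (1/4)^n * 1/3.
So g(n) = (1/4)^n / 3. Since g(n) -> 0, (a_n) is Cauchy.
Now solve g(N) < 3/16: (1/4)^N / 3 < 3/16 <=> 4^N > 1 / (3 * 3/16) = 16/9.
Check powers of 4: 4^0 = 1 <= 16/9, 4^1 = 4 > 16/9.
So the smallest such N is 1. Check: g(1) = 1/(3 * 4) = 1/12 < 3/16.

1


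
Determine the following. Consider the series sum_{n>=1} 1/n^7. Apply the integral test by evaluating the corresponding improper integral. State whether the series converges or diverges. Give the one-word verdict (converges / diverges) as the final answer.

Let f(x) = x^(-7). Then f is positive, continuous, and decreasing on [1, infinity), so the integral test applies.
Compute the improper integral int_{1}^infinity f(x) dx:
  antiderivative F(x) = -1/(6*x^6).
  As x -> infinity, F(x) -> 0 (since p = 7 > 1).
  So int = F(infinity) - F(1) = 0 - (-1/6) = 1/6.
  Finite, so by the integral test, the series converges.

converges


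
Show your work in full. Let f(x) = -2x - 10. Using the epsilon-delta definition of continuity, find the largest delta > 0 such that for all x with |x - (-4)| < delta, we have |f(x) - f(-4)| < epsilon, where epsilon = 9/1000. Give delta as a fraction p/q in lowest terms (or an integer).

We compute f(-4) = -2*(-4) - 10 = -2.
|f(x) - f(-4)| = |-2x - 10 - (-2)| = |-2(x - (-4))| = 2|x - (-4)|.
We need 2|x - (-4)| < 9/1000, i.e. |x - (-4)| < 9/1000 / 2 = 9/2000.
So any delta <= 9/2000 works. Conversely, if delta > 9/2000, then x = -4 + 9/2000 satisfies |x - (-4)| = 9/2000 < delta but |f(x) - f(-4)| = 2 * 9/2000 = 9/1000, which is not < 9/1000; so no larger delta works.
Hence the largest such delta is 9/2000.

9/2000
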